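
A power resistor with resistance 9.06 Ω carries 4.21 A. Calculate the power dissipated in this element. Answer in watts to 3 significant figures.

Current and resistance are given, so P = I²R is the direct form.
P = (4.210 A)² × 9.06 Ω = 160.6 W

161 W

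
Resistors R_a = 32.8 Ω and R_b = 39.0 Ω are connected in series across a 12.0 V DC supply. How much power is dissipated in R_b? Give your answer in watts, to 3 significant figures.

1.09 W

Every series element carries the same I. Get I from the total resistance, then P = I² × R_b.
R_total = 32.8 + 39.0 = 71.80 Ω
I = V / R_total = 12.0 / 71.80 = 0.1671 A
P_R_b = I² × R_b = (0.1671)² × 39.0 = 1.089 W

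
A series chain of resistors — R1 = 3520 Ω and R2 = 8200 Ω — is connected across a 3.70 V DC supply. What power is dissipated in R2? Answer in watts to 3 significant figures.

In a series string the same current flows through every resistor — find that current, then P = I²R for the one we want.
R_total = 3520 + 8200 = 11720 Ω
I = V / R_total = 3.70 / 11720 = 0.0003157 A
P_R2 = I² × R2 = (0.0003157)² × 8200 = 0.0008173 W

0.000817 W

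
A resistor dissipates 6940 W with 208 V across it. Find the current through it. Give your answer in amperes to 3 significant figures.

33.4 A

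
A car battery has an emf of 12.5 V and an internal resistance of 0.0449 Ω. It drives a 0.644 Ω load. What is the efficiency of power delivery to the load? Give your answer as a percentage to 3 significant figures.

93.5 %

η = P_load/(P_load+P_int) = I²R/(I²R+I²r) = R/(R+r) — the I² cancels for series elements.
η = R / (R + r) = 0.644 / (0.644 + 0.0449) = 0.9348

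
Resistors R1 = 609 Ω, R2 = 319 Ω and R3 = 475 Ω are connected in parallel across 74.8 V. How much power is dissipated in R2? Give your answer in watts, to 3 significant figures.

17.5 W

The supply voltage appears across each parallel branch — just use P = V²/R2.
P_R2 = V² / R2 = (74.8)² / 319 Ω = 17.54 W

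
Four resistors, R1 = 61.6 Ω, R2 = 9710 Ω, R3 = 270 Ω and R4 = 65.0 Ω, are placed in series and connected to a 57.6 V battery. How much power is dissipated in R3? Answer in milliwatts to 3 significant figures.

8.77 mW

The current is common to all series resistors; compute it, then apply P = I²R for the target.
R_total = 61.6 + 9710 + 270 + 65.0 = 10110 Ω
I = V / R_total = 57.6 / 10110 = 0.005699 A
P_R3 = I² × R3 = (0.005699)² × 270 = 0.008770 W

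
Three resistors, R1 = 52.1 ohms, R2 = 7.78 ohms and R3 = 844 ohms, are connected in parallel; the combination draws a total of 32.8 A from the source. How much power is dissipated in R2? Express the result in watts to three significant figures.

Parallel branches share V, not I — compute V via R_eq, then use V²/R for the target branch.
1/R_eq = 1/52.1 + 1/7.78 + 1/844 ⇒ R_eq = 6.715 Ω
V = I_total × R_eq = 32.80 × 6.715 = 220.3 V
P_R2 = V² / R2 = (220.3)² / 7.78 = 6236 W

6240 W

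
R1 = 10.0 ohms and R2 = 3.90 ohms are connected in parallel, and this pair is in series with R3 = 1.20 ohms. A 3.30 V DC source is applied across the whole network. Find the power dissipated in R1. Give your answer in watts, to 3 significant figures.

Collapse the R1‖R2 pair into one equivalent R_p; then R_p and R3 form a series string.
R_p = (10.0×3.90)/(10.0+3.90) = 2.806 Ω
R_total = R_p + 1.20 = 2.806 + 1.20 = 4.006 Ω
I = V / R_total = 3.30 / 4.006 = 0.8238 A
Voltage across the parallel pair: V_p = I × R_p = 0.8238 × 2.806 = 2.311 V
Use P = V²/R for R1 with V = V_p.
P_R1 = (2.311)² / 10.0 = 0.5343 W

0.534 W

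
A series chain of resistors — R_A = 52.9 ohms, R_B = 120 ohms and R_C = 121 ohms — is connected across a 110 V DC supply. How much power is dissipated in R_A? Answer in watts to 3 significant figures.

7.41 W

Since the resistors are in series they all carry the loop current I = V/R_total; the power in any one is I²R.
R_total = 52.9 + 120 + 121 = 293.9 Ω
I = V / R_total = 110 / 293.9 = 0.3743 A
P_R_A = I² × R_A = (0.3743)² × 52.9 = 7.410 W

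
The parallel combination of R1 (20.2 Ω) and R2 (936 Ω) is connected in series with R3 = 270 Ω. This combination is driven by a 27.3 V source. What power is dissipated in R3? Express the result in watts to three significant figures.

Combine R1 and R2 into their parallel equivalent first, reducing the network to two series resistors.
R_p = (20.2×936)/(20.2+936) = 19.77 Ω
R_total = R_p + 270 = 19.77 + 270 = 289.8 Ω
I = V / R_total = 27.3 / 289.8 = 0.09421 A
R3 carries the full series current, so P = I²R.
P_R3 = (0.09421)² × 270 = 2.396 W

2.40 W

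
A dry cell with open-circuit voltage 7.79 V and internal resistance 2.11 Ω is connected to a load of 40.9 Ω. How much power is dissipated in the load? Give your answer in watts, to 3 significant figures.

The internal resistance and the load are in series, so the same I flows through both; get I from ε/(r+R), then I²R for the load.
I = ε / (r + R) = 7.79 / (2.11 + 40.9) = 0.1811 A
P_load = I² R = (0.1811)² × 40.9 = 1.342 W

1.34 W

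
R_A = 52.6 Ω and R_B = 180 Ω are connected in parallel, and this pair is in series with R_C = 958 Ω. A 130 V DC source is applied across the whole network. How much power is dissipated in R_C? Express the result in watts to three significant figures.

First find R_p for the parallel pair, then treat R_p + R_C as a series loop.
R_p = (52.6×180)/(52.6+180) = 40.71 Ω
R_total = R_p + 958 = 40.71 + 958 = 998.7 Ω
I = V / R_total = 130 / 998.7 = 0.1302 A
All the supply current flows through R_C; use P = I²R_C.
P_R_C = (0.1302)² × 958 = 16.23 W

16.2 W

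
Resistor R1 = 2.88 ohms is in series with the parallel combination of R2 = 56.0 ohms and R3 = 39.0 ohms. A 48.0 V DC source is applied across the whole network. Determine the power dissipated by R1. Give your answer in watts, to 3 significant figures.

Replace R2 and R3 with their parallel equivalent so the circuit becomes R1 in series with R_p.
R_p = (56.0×39.0)/(56.0+39.0) = 22.99 Ω
R_total = 2.88 + 22.99 = 25.87 Ω
I = V / R_total = 48.0 / 25.87 = 1.855 A
R1 is in the main series path, so its power is I²R1.
P_R1 = (1.855)² × 2.88 = 9.915 W

9.92 W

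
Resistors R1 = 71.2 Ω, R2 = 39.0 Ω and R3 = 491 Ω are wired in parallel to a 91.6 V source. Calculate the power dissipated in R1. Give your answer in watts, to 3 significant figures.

118 W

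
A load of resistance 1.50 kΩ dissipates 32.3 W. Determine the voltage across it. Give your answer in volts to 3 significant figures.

220 V

Inverting the appropriate power form: V = √(P R).
V = √(32.3 × 1500) = 220.1 V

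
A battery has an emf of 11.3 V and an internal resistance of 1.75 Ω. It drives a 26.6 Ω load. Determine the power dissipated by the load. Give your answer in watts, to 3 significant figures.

4.23 W

Find the circuit current first, then P = I²R for the load (series elements share I).
I = ε / (r + R) = 11.3 / (1.75 + 26.6) = 0.3986 A
P_load = I² R = (0.3986)² × 26.6 = 4.226 W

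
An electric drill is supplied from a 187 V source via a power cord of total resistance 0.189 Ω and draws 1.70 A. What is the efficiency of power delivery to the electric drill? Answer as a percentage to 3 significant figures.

99.8 %

The power cord carries the full 1.70 A.
P_line = I² R_line = (1.700)² × 0.189 = 0.5462 W
P_source = V I = 187 × 1.700 = 317.9 W; P_load = 317.4 W
η = P_load / P_source = 317.4 / 317.9 = 0.9983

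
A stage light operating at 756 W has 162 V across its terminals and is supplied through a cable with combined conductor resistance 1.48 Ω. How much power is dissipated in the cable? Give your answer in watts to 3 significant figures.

The cable and load are in series, so the same current flows in both; the loss is I²R_line.
I = P / V = 756 / 162 = 4.667 A through the cable.
P_line = I² R_line = (4.667)² × 1.48 = 32.23 W

32.2 W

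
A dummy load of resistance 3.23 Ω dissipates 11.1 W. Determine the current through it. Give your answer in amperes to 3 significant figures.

1.85 A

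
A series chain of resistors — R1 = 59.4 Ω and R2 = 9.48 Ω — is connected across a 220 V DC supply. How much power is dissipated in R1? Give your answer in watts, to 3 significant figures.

In a series string the same current flows through every resistor — find that current, then P = I²R for the one we want.
R_total = 59.4 + 9.48 = 68.88 Ω
I = V / R_total = 220 / 68.88 = 3.194 A
P_R1 = I² × R1 = (3.194)² × 59.4 = 606.0 W

606 W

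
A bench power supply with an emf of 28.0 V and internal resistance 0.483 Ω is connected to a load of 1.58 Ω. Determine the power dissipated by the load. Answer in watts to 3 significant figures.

291 W

The internal resistance and the load are in series, so the same I flows through both; get I from ε/(r+R), then I²R for the load.
I = ε / (r + R) = 28.0 / (0.483 + 1.58) = 13.57 A
P_load = I² R = (13.57)² × 1.58 = 291.1 W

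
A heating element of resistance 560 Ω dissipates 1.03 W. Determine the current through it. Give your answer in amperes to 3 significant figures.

Rearranging the power relation for the two known quantities gives I = √(P / R).
I = √(1.03 / 560) = 0.04289 A

0.0429 A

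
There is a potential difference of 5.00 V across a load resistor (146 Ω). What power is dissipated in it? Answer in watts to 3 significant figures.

0.171 W

V and R are stated; P = V²/R avoids computing the current.
P = (5.00 V)² / 146 Ω = 0.1712 W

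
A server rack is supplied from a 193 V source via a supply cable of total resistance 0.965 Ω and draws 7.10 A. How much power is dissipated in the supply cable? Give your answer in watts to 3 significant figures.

The supply cable is a series resistance carrying the load current; its dissipation is I²R_line.
The supply cable carries the full 7.10 A.
P_line = I² R_line = (7.100)² × 0.965 = 48.65 W

48.6 W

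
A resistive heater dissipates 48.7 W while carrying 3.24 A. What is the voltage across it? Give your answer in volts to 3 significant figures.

15.0 V

The two known quantities fix the third via V = P / I.
V = 48.7 / 3.240 = 15.03 V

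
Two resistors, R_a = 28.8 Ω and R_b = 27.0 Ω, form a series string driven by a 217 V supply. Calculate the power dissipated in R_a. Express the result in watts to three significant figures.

436 W

Series elements share the same current, so find I first, then use P = I²R.
R_total = 28.8 + 27.0 = 55.80 Ω
I = V / R_total = 217 / 55.80 = 3.889 A
P_R_a = I² × R_a = (3.889)² × 28.8 = 435.6 W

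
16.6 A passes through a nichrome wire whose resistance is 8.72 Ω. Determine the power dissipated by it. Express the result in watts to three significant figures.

2400 W

Knowing I and R, the power is just I²R — no need to find V first.
P = (16.60 A)² × 8.72 Ω = 2403 W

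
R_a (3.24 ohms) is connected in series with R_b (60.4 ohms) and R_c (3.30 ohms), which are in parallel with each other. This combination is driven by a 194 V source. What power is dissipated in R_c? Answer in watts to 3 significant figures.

2750 W

First combine the parallel branches into one equivalent R_p, then R_a + R_p is a series pair.
R_p = (60.4×3.30)/(60.4+3.30) = 3.129 Ω
R_total = 3.24 + 3.129 = 6.369 Ω
I = V / R_total = 194 / 6.369 = 30.46 A
Voltage across the parallel pair: V_p = I × R_p = 30.46 × 3.129 = 95.31 V
With V_p across R_c, its power is V_p²/R_c.
P_R_c = (95.31)² / 3.30 = 2753 W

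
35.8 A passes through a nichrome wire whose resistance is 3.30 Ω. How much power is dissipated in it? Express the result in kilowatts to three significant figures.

4.23 kW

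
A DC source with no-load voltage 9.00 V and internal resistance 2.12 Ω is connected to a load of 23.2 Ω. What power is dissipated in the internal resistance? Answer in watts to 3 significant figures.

0.268 W

The source's internal resistance is just another series element carrying I; its dissipation is I²r.
I = ε / (r + R) = 9.00 / (2.12 + 23.2) = 0.3555 A
P_int = I² r = (0.3555)² × 2.12 = 0.2679 W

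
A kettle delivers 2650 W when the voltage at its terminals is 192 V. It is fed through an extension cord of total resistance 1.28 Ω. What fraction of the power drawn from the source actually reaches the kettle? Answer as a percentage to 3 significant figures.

I = P / V = 2650 / 192 = 13.80 A through the extension cord.
P_line = I² R_line = (13.80)² × 1.28 = 243.8 W
P_source = P_load + P_line = 2650 + 243.8 = 2894 W
η = P_load / P_source = 2650 / 2894 = 0.9157

91.6 %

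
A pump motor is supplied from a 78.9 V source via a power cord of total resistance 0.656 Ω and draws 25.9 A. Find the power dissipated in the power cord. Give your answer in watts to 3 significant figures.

Only the current and the line resistance are needed for the I²R loss.
The power cord carries the full 25.9 A.
P_line = I² R_line = (25.90)² × 0.656 = 440.1 W

440 W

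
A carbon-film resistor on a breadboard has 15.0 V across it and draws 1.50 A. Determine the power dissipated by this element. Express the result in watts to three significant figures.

22.5 W

V and I are known directly — P = V I, no intermediate step needed.
P = 15.0 V × 1.500 A = 22.50 W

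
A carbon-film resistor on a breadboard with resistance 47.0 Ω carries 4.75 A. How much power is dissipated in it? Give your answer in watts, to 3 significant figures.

1060 W

Current and resistance are given, so P = I²R is the direct form.
P = (4.750 A)² × 47.0 Ω = 1060 W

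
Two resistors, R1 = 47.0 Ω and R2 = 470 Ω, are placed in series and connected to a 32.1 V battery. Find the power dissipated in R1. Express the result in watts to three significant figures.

0.181 W

The current is common to all series resistors; compute it, then apply P = I²R for the target.
R_total = 47.0 + 470 = 517.0 Ω
I = V / R_total = 32.1 / 517.0 = 0.06209 A
P_R1 = I² × R1 = (0.06209)² × 47.0 = 0.1812 W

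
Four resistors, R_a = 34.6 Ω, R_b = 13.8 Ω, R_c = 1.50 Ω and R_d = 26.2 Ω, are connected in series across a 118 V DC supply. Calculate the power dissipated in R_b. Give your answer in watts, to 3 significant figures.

33.2 W

In a series string the same current flows through every resistor — find that current, then P = I²R for the one we want.
R_total = 34.6 + 13.8 + 1.50 + 26.2 = 76.10 Ω
I = V / R_total = 118 / 76.10 = 1.551 A
P_R_b = I² × R_b = (1.551)² × 13.8 = 33.18 W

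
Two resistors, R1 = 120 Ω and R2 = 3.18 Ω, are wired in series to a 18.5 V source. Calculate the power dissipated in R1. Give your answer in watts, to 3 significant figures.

2.71 W

Every series element carries the same I. Get I from the total resistance, then P = I² × R1.
R_total = 120 + 3.18 = 123.2 Ω
I = V / R_total = 18.5 / 123.2 = 0.1502 A
P_R1 = I² × R1 = (0.1502)² × 120 = 2.707 W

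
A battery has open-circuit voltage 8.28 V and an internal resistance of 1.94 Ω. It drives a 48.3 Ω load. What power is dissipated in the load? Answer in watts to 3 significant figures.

The internal resistance and the load are in series, so the same I flows through both; get I from ε/(r+R), then I²R for the load.
I = ε / (r + R) = 8.28 / (1.94 + 48.3) = 0.1648 A
P_load = I² R = (0.1648)² × 48.3 = 1.312 W

1.31 W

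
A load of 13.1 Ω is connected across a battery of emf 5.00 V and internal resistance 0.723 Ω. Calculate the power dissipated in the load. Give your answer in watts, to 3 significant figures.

1.71 W

Find the circuit current first, then P = I²R for the load (series elements share I).
I = ε / (r + R) = 5.00 / (0.723 + 13.1) = 0.3617 A
P_load = I² R = (0.3617)² × 13.1 = 1.714 W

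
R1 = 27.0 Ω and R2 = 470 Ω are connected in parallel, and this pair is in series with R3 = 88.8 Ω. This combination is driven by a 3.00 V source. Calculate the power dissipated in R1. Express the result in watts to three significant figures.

Reduce the parallel combination to a single R_p; the circuit then becomes R_p in series with the remaining resistor.
R_p = (27.0×470)/(27.0+470) = 25.53 Ω
R_total = R_p + 88.8 = 25.53 + 88.8 = 114.3 Ω
I = V / R_total = 3.00 / 114.3 = 0.02624 A
Voltage across the parallel pair: V_p = I × R_p = 0.02624 × 25.53 = 0.6700 V
R1 sits across V_p; its power is V_p²/R.
P_R1 = (0.6700)² / 27.0 = 0.01662 W

0.0166 W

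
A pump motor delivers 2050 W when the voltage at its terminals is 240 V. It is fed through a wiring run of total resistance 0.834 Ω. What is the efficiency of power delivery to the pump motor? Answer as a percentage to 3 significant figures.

97.1 %

I = P / V = 2050 / 240 = 8.542 A through the wiring run.
P_line = I² R_line = (8.542)² × 0.834 = 60.85 W
P_source = P_load + P_line = 2050 + 60.85 = 2111 W
η = P_load / P_source = 2050 / 2111 = 0.9712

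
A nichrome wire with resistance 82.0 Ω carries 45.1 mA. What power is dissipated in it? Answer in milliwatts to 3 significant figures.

167 mW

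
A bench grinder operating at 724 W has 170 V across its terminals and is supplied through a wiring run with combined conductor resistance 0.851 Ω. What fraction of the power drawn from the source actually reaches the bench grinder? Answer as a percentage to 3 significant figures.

97.9 %

I = P / V = 724 / 170 = 4.259 A through the wiring run.
P_line = I² R_line = (4.259)² × 0.851 = 15.44 W
P_source = P_load + P_line = 724.0 + 15.44 = 739.4 W
η = P_load / P_source = 724.0 / 739.4 = 0.9791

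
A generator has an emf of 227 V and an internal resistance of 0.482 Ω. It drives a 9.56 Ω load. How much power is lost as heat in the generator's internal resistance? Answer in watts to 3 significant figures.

246 W

r is in series with the load, so it carries the full circuit current — the loss in it is I²r.
I = ε / (r + R) = 227 / (0.482 + 9.56) = 22.61 A
P_int = I² r = (22.61)² × 0.482 = 246.3 W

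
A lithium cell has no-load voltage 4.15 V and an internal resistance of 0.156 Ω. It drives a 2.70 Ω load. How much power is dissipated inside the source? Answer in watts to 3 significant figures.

The source's internal resistance is just another series element carrying I; its dissipation is I²r.
I = ε / (r + R) = 4.15 / (0.156 + 2.70) = 1.453 A
P_int = I² r = (1.453)² × 0.156 = 0.3294 W

0.329 W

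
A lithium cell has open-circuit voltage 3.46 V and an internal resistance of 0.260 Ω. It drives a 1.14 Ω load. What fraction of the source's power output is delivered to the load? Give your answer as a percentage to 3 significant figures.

Both r and R carry the same current, so the power split is just the resistance split: η = R/(R+r).
η = R / (R + r) = 1.14 / (1.14 + 0.260) = 0.8143

81.4 %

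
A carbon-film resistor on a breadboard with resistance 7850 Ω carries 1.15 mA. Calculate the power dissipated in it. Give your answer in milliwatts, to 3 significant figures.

10.4 mW

The current through and the resistance of the element are both given; use P = I²R.
P = (0.001150 A)² × 7850 Ω = 0.01038 W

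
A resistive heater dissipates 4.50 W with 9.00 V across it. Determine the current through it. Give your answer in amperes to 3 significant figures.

From P = V I = I²R = V²/R, with the two given quantities we get I = P / V.
I = 4.50 / 9.00 = 0.5000 A

0.500 A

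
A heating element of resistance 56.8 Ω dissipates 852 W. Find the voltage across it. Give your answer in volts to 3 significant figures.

From P = V I = I²R = V²/R, with the two given quantities we get V = √(P R).
V = √(852 × 56.8) = 220.0 V

220 V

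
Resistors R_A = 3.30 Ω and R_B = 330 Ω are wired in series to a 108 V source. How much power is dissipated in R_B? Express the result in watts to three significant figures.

34.6 W

Every series element carries the same I. Get I from the total resistance, then P = I² × R_B.
R_total = 3.30 + 330 = 333.3 Ω
I = V / R_total = 108 / 333.3 = 0.3240 A
P_R_B = I² × R_B = (0.3240)² × 330 = 34.65 W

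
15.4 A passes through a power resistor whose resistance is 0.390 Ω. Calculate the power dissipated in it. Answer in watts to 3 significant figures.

92.5 W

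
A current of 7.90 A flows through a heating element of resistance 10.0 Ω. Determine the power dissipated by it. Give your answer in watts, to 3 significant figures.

624 W

With I and R stated, P = I²R applies in one step.
P = (7.900 A)² × 10.0 Ω = 624.1 W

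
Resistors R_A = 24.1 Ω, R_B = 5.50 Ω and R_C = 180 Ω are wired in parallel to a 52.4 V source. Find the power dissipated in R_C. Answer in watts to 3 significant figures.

R_C sits directly across the source, so P = V²/R with V = 52.4 V.
P_R_C = V² / R_C = (52.4)² / 180 Ω = 15.25 W

15.3 W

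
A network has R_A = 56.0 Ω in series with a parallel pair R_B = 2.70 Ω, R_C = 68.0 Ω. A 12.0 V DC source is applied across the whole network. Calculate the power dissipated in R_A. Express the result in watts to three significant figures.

2.35 W

First combine the parallel branches into one equivalent R_p, then R_A + R_p is a series pair.
R_p = (2.70×68.0)/(2.70+68.0) = 2.597 Ω
R_total = 56.0 + 2.597 = 58.60 Ω
I = V / R_total = 12.0 / 58.60 = 0.2048 A
R_A carries the full series current, so P = I²R.
P_R_A = (0.2048)² × 56.0 = 2.349 W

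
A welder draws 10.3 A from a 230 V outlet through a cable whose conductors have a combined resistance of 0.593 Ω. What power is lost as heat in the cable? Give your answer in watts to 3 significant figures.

62.9 W

The cable is a series resistance carrying the load current; its dissipation is I²R_line.
The cable carries the full 10.3 A.
P_line = I² R_line = (10.30)² × 0.593 = 62.91 W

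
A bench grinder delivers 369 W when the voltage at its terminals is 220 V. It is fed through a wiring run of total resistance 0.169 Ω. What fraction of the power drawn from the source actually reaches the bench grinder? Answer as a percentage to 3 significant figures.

99.9 %

I = P / V = 369 / 220 = 1.677 A through the wiring run.
P_line = I² R_line = (1.677)² × 0.169 = 0.4754 W
P_source = P_load + P_line = 369.0 + 0.4754 = 369.5 W
η = P_load / P_source = 369.0 / 369.5 = 0.9987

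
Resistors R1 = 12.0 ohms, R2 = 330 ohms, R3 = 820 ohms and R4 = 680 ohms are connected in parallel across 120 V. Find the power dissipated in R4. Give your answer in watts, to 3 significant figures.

21.2 W

R4 sits directly across the source, so P = V²/R with V = 120 V.
P_R4 = V² / R4 = (120)² / 680 Ω = 21.18 W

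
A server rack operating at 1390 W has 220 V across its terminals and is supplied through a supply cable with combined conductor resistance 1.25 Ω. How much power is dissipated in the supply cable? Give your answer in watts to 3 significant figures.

Only the current and the line resistance are needed for the I²R loss.
I = P / V = 1390 / 220 = 6.318 A through the supply cable.
P_line = I² R_line = (6.318)² × 1.25 = 49.90 W

49.9 W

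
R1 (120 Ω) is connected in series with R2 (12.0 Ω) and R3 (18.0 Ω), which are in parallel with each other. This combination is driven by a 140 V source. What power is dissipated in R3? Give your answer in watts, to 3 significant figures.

Replace R2 and R3 with their parallel equivalent so the circuit becomes R1 in series with R_p.
R_p = (12.0×18.0)/(12.0+18.0) = 7.200 Ω
R_total = 120 + 7.200 = 127.2 Ω
I = V / R_total = 140 / 127.2 = 1.101 A
Voltage across the parallel pair: V_p = I × R_p = 1.101 × 7.200 = 7.925 V
With V_p across R3, its power is V_p²/R3.
P_R3 = (7.925)² / 18.0 = 3.489 W

3.49 W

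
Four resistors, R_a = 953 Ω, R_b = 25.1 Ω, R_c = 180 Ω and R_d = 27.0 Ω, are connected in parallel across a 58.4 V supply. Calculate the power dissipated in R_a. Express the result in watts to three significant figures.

3.58 W

Each parallel branch sees the full supply voltage, so P = V²/R applies directly to the target branch.
P_R_a = V² / R_a = (58.4)² / 953 Ω = 3.579 W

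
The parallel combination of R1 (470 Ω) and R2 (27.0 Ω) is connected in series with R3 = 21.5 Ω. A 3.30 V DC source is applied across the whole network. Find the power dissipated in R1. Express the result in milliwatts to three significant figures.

6.83 mW

Collapse the R1‖R2 pair into one equivalent R_p; then R_p and R3 form a series string.
R_p = (470×27.0)/(470+27.0) = 25.53 Ω
R_total = R_p + 21.5 = 25.53 + 21.5 = 47.03 Ω
I = V / R_total = 3.30 / 47.03 = 0.07016 A
Voltage across the parallel pair: V_p = I × R_p = 0.07016 × 25.53 = 1.791 V
R1 has V_p across it, so P = V_p²/R1.
P_R1 = (1.791)² / 470 = 0.006829 W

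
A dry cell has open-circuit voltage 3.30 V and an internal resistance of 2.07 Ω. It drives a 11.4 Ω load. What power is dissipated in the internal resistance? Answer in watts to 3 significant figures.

Internal loss is I²r, with I set by the total series resistance r+R.
I = ε / (r + R) = 3.30 / (2.07 + 11.4) = 0.2450 A
P_int = I² r = (0.2450)² × 2.07 = 0.1242 W

0.124 W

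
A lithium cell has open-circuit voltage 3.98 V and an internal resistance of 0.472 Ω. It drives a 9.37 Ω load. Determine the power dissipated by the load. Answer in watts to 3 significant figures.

Load and internal resistance form a series loop — compute the loop current, then the load power via I²R.
I = ε / (r + R) = 3.98 / (0.472 + 9.37) = 0.4044 A
P_load = I² R = (0.4044)² × 9.37 = 1.532 W

1.53 W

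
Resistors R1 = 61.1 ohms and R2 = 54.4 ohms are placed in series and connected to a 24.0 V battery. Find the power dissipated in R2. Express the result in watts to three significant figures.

In a series string the same current flows through every resistor — find that current, then P = I²R for the one we want.
R_total = 61.1 + 54.4 = 115.5 Ω
I = V / R_total = 24.0 / 115.5 = 0.2078 A
P_R2 = I² × R2 = (0.2078)² × 54.4 = 2.349 W

2.35 W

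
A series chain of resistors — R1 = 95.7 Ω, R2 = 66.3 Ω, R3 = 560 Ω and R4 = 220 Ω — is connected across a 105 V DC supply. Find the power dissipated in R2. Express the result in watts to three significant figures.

0.824 W

Every series element carries the same I. Get I from the total resistance, then P = I² × R2.
R_total = 95.7 + 66.3 + 560 + 220 = 942.0 Ω
I = V / R_total = 105 / 942.0 = 0.1115 A
P_R2 = I² × R2 = (0.1115)² × 66.3 = 0.8237 W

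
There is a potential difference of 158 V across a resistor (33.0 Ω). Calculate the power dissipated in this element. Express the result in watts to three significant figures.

756 W

With V across and R both known, P = V²/R gives the dissipation directly.
P = (158 V)² / 33.0 Ω = 756.5 W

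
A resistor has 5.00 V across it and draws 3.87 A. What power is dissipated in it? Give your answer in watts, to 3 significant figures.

V and I are known directly — P = V I, no intermediate step needed.
P = 5.00 V × 3.870 A = 19.35 W

19.4 W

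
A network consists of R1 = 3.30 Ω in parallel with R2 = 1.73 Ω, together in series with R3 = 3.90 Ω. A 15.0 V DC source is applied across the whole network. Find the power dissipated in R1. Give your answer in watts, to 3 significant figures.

3.46 W

Collapse the R1‖R2 pair into one equivalent R_p; then R_p and R3 form a series string.
R_p = (3.30×1.73)/(3.30+1.73) = 1.135 Ω
R_total = R_p + 3.90 = 1.135 + 3.90 = 5.035 Ω
I = V / R_total = 15.0 / 5.035 = 2.979 A
Voltage across the parallel pair: V_p = I × R_p = 2.979 × 1.135 = 3.381 V
R1 sits across V_p; its power is V_p²/R.
P_R1 = (3.381)² / 3.30 = 3.465 W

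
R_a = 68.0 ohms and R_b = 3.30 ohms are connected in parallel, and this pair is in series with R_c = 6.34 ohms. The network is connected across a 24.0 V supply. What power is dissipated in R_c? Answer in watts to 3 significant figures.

40.6 W

Collapse the R_a‖R_b pair into one equivalent R_p; then R_p and R_c form a series string.
R_p = (68.0×3.30)/(68.0+3.30) = 3.147 Ω
R_total = R_p + 6.34 = 3.147 + 6.34 = 9.487 Ω
I = V / R_total = 24.0 / 9.487 = 2.530 A
R_c is the series element, so its power is I²R.
P_R_c = (2.530)² × 6.34 = 40.57 W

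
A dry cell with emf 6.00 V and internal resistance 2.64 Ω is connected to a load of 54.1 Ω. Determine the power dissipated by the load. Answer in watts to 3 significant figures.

Find the circuit current first, then P = I²R for the load (series elements share I).
I = ε / (r + R) = 6.00 / (2.64 + 54.1) = 0.1057 A
P_load = I² R = (0.1057)² × 54.1 = 0.6050 W

0.605 W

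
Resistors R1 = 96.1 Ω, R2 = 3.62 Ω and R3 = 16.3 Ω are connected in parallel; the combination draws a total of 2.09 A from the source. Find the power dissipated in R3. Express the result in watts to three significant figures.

2.21 W

Only the total current is stated, so first find the parallel equivalent to get the voltage across the combination.
1/R_eq = 1/96.1 + 1/3.62 + 1/16.3 ⇒ R_eq = 2.874 Ω
V = I_total × R_eq = 2.090 × 2.874 = 6.006 V
P_R3 = V² / R3 = (6.006)² / 16.3 = 2.213 W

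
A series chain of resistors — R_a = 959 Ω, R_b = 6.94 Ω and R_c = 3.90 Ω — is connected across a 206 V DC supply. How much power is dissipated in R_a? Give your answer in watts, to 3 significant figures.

43.3 W

In a series string the same current flows through every resistor — find that current, then P = I²R for the one we want.
R_total = 959 + 6.94 + 3.90 = 969.8 Ω
I = V / R_total = 206 / 969.8 = 0.2124 A
P_R_a = I² × R_a = (0.2124)² × 959 = 43.27 W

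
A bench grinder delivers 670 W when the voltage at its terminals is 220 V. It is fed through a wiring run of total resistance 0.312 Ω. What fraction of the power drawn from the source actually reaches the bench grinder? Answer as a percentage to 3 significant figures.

I = P / V = 670 / 220 = 3.045 A through the wiring run.
P_line = I² R_line = (3.045)² × 0.312 = 2.894 W
P_source = P_load + P_line = 670.0 + 2.894 = 672.9 W
η = P_load / P_source = 670.0 / 672.9 = 0.9957

99.6 %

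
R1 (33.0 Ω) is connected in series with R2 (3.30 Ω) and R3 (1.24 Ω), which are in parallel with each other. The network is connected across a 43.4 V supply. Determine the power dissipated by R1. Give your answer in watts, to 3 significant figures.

54.1 W

Collapse R2‖R3 to a single equivalent, reducing the network to two series elements.
R_p = (3.30×1.24)/(3.30+1.24) = 0.9013 Ω
R_total = 33.0 + 0.9013 = 33.90 Ω
I = V / R_total = 43.4 / 33.90 = 1.280 A
R1 carries the full series current, so P = I²R.
P_R1 = (1.280)² × 33.0 = 54.08 W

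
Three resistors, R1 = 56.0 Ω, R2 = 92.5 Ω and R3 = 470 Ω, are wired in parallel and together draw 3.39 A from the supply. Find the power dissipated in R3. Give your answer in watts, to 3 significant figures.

25.8 W

We need the common branch voltage; get it from I_total × R_eq, then P = V²/R for the branch.
1/R_eq = 1/56.0 + 1/92.5 + 1/470 ⇒ R_eq = 32.47 Ω
V = I_total × R_eq = 3.390 × 32.47 = 110.1 V
P_R3 = V² / R3 = (110.1)² / 470 = 25.78 W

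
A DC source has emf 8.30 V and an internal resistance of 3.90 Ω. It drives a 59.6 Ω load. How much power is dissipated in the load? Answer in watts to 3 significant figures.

1.02 W

With r and R in series, I = ε/(r+R); the load dissipates I²R.
I = ε / (r + R) = 8.30 / (3.90 + 59.6) = 0.1307 A
P_load = I² R = (0.1307)² × 59.6 = 1.018 W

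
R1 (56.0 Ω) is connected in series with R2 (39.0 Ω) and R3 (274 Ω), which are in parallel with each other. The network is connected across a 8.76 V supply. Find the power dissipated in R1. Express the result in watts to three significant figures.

Replace R2 and R3 with their parallel equivalent so the circuit becomes R1 in series with R_p.
R_p = (39.0×274)/(39.0+274) = 34.14 Ω
R_total = 56.0 + 34.14 = 90.14 Ω
I = V / R_total = 8.76 / 90.14 = 0.09718 A
R1 carries the full series current, so P = I²R.
P_R1 = (0.09718)² × 56.0 = 0.5289 W

0.529 W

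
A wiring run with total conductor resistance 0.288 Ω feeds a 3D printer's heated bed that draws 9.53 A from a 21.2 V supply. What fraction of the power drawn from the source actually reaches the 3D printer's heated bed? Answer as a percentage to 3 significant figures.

87.1 %

The wiring run carries the full 9.53 A.
P_line = I² R_line = (9.530)² × 0.288 = 26.16 W
P_source = V I = 21.2 × 9.530 = 202.0 W; P_load = 175.9 W
η = P_load / P_source = 175.9 / 202.0 = 0.8705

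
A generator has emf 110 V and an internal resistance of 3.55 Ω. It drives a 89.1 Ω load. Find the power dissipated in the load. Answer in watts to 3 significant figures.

126 W

Find the circuit current first, then P = I²R for the load (series elements share I).
I = ε / (r + R) = 110 / (3.55 + 89.1) = 1.187 A
P_load = I² R = (1.187)² × 89.1 = 125.6 W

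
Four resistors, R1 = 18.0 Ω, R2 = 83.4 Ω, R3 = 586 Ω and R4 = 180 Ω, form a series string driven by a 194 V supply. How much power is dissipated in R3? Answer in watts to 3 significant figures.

29.3 W

In a series string the same current flows through every resistor — find that current, then P = I²R for the one we want.
R_total = 18.0 + 83.4 + 586 + 180 = 867.4 Ω
I = V / R_total = 194 / 867.4 = 0.2237 A
P_R3 = I² × R3 = (0.2237)² × 586 = 29.31 W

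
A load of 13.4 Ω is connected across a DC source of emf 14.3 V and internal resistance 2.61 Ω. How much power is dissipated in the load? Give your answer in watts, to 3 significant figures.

10.7 W

The internal resistance and the load are in series, so the same I flows through both; get I from ε/(r+R), then I²R for the load.
I = ε / (r + R) = 14.3 / (2.61 + 13.4) = 0.8932 A
P_load = I² R = (0.8932)² × 13.4 = 10.69 W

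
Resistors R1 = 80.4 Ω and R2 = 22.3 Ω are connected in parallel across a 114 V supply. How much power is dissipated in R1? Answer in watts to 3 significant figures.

162 W

Each parallel branch sees the full supply voltage, so P = V²/R applies directly to the target branch.
P_R1 = V² / R1 = (114)² / 80.4 Ω = 161.6 W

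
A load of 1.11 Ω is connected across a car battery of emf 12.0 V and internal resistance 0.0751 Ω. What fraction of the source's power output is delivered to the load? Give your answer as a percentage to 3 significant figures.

93.7 %

The source delivers εI, of which I²R reaches the load and I²r is lost; since I is common, η = R/(R+r).
η = R / (R + r) = 1.11 / (1.11 + 0.0751) = 0.9366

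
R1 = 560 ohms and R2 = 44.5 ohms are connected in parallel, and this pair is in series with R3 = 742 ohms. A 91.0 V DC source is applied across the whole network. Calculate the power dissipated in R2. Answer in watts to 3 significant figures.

0.516 W

Reduce the parallel combination to a single R_p; the circuit then becomes R_p in series with the remaining resistor.
R_p = (560×44.5)/(560+44.5) = 41.22 Ω
R_total = R_p + 742 = 41.22 + 742 = 783.2 Ω
I = V / R_total = 91.0 / 783.2 = 0.1162 A
Voltage across the parallel pair: V_p = I × R_p = 0.1162 × 41.22 = 4.790 V
R2 has V_p across it, so P = V_p²/R2.
P_R2 = (4.790)² / 44.5 = 0.5155 W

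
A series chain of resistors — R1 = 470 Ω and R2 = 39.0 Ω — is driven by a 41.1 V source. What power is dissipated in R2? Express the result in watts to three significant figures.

Every series element carries the same I. Get I from the total resistance, then P = I² × R2.
R_total = 470 + 39.0 = 509.0 Ω
I = V / R_total = 41.1 / 509.0 = 0.08075 A
P_R2 = I² × R2 = (0.08075)² × 39.0 = 0.2543 W

0.254 W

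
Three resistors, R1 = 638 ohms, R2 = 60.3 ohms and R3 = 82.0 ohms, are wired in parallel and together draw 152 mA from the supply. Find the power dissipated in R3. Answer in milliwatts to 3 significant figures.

We need the common branch voltage; get it from I_total × R_eq, then P = V²/R for the branch.
1/R_eq = 1/638 + 1/60.3 + 1/82.0 ⇒ R_eq = 32.95 Ω
V = I_total × R_eq = 0.1520 × 32.95 = 5.009 V
P_R3 = V² / R3 = (5.009)² / 82.0 = 0.3060 W

306 mW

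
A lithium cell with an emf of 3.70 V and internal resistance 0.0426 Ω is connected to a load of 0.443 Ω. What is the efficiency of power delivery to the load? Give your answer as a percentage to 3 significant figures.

91.2 %

Efficiency is P_load / P_total. With a series r and R sharing the same I, P = I²R for each, so η = R/(R+r).
η = R / (R + r) = 0.443 / (0.443 + 0.0426) = 0.9123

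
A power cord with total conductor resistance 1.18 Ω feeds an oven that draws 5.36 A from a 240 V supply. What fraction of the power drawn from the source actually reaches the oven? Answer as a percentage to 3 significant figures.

97.4 %

The power cord carries the full 5.36 A.
P_line = I² R_line = (5.360)² × 1.18 = 33.90 W
P_source = V I = 240 × 5.360 = 1286 W; P_load = 1252 W
η = P_load / P_source = 1252 / 1286 = 0.9736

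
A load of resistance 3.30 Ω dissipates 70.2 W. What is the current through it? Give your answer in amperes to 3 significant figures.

4.61 A

Inverting the appropriate power form: I = √(P / R).
I = √(70.2 / 3.30) = 4.612 A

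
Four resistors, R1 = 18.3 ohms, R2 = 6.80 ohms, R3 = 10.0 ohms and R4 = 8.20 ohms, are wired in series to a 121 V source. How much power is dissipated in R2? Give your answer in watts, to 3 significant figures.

Series elements share the same current, so find I first, then use P = I²R.
R_total = 18.3 + 6.80 + 10.0 + 8.20 = 43.30 Ω
I = V / R_total = 121 / 43.30 = 2.794 A
P_R2 = I² × R2 = (2.794)² × 6.80 = 53.10 W

53.1 W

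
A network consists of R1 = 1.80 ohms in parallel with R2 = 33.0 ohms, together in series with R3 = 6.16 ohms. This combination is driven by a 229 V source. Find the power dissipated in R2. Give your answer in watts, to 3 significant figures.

First find R_p for the parallel pair, then treat R_p + R3 as a series loop.
R_p = (1.80×33.0)/(1.80+33.0) = 1.707 Ω
R_total = R_p + 6.16 = 1.707 + 6.16 = 7.867 Ω
I = V / R_total = 229 / 7.867 = 29.11 A
Voltage across the parallel pair: V_p = I × R_p = 29.11 × 1.707 = 49.69 V
R2 sits across V_p; its power is V_p²/R.
P_R2 = (49.69)² / 33.0 = 74.81 W

74.8 W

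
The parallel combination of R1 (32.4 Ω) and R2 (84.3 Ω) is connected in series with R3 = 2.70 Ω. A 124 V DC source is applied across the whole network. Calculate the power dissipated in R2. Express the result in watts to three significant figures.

147 W

Combine R1 and R2 into their parallel equivalent first, reducing the network to two series resistors.
R_p = (32.4×84.3)/(32.4+84.3) = 23.40 Ω
R_total = R_p + 2.70 = 23.40 + 2.70 = 26.10 Ω
I = V / R_total = 124 / 26.10 = 4.750 A
Voltage across the parallel pair: V_p = I × R_p = 4.750 × 23.40 = 111.2 V
Use P = V²/R for R2 with V = V_p.
P_R2 = (111.2)² / 84.3 = 146.6 W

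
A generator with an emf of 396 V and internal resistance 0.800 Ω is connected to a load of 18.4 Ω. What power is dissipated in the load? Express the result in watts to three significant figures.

7830 W

With r and R in series, I = ε/(r+R); the load dissipates I²R.
I = ε / (r + R) = 396 / (0.800 + 18.4) = 20.62 A
P_load = I² R = (20.62)² × 18.4 = 7827 W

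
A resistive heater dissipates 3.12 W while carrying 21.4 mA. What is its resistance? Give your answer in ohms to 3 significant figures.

Inverting the appropriate power form: R = P / I².
R = 3.12 / (0.02140)² = 6813 Ω

6810 Ω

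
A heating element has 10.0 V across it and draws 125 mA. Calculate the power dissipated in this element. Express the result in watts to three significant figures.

Both the voltage across and the current through the element are known, so P = V I applies directly.
P = 10.0 V × 0.1250 A = 1.250 W

1.25 W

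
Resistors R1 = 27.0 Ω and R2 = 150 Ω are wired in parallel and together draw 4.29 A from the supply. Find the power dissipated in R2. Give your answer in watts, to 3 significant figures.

64.2 W

We need the common branch voltage; get it from I_total × R_eq, then P = V²/R for the branch.
1/R_eq = 1/27.0 + 1/150 ⇒ R_eq = 22.88 Ω
V = I_total × R_eq = 4.290 × 22.88 = 98.16 V
P_R2 = V² / R2 = (98.16)² / 150 = 64.24 W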